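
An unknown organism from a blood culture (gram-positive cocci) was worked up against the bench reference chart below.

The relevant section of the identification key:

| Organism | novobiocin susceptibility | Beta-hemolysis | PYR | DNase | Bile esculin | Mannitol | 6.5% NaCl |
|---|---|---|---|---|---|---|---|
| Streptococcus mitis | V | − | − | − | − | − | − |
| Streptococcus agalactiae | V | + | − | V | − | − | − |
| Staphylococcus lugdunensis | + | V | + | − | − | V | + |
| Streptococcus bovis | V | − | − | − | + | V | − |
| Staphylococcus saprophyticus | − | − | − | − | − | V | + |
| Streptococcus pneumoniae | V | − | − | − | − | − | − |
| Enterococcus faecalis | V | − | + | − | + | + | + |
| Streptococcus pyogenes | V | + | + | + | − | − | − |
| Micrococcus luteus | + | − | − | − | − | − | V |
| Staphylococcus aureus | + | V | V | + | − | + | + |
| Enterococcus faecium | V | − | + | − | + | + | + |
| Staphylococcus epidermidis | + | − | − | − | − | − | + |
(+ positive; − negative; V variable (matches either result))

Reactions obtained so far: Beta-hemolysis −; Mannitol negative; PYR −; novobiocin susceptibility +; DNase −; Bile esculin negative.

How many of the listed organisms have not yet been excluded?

Mannitol −: excludes Enterococcus faecalis, Staphylococcus aureus, Enterococcus faecium — 9 left.
novobiocin susceptibility +: excludes Staphylococcus saprophyticus — 8 left.
DNase −: excludes Streptococcus pyogenes — 7 left.
Bile esculin −: excludes Streptococcus bovis — 6 left.
Beta-hemolysis −: excludes Streptococcus agalactiae — 5 left.
PYR −: excludes Staphylococcus lugdunensis — 4 left.
Still consistent: Micrococcus luteus, Staphylococcus epidermidis, Streptococcus mitis, Streptococcus pneumoniae.

4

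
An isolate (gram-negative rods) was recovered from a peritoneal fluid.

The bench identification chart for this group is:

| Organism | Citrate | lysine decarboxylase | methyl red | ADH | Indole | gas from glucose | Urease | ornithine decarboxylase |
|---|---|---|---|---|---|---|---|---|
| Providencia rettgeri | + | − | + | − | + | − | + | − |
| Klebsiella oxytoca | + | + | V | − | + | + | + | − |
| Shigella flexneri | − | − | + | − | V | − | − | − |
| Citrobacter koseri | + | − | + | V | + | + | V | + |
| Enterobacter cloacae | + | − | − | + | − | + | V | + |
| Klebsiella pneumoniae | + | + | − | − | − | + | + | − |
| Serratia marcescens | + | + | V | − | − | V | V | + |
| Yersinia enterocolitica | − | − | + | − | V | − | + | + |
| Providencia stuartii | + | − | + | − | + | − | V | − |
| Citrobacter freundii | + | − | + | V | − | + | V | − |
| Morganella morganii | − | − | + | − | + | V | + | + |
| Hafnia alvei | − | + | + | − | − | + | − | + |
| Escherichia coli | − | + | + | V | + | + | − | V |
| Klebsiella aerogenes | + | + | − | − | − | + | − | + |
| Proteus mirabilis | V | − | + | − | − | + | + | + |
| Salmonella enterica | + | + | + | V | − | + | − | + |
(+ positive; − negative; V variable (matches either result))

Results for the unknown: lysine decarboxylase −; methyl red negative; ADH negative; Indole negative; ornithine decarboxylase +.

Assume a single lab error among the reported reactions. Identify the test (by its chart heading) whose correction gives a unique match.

As reported, no row in the chart matches all 5 reactions.
Reversing ornithine decarboxylase → still no organism matches.
Reversing ADH (to +) → unique match: Enterobacter cloacae.
Reversing lysine decarboxylase → 2 organisms match (not unique).
Reversing Indole → still no organism matches.
Reversing methyl red → 2 organisms match (not unique).

ADH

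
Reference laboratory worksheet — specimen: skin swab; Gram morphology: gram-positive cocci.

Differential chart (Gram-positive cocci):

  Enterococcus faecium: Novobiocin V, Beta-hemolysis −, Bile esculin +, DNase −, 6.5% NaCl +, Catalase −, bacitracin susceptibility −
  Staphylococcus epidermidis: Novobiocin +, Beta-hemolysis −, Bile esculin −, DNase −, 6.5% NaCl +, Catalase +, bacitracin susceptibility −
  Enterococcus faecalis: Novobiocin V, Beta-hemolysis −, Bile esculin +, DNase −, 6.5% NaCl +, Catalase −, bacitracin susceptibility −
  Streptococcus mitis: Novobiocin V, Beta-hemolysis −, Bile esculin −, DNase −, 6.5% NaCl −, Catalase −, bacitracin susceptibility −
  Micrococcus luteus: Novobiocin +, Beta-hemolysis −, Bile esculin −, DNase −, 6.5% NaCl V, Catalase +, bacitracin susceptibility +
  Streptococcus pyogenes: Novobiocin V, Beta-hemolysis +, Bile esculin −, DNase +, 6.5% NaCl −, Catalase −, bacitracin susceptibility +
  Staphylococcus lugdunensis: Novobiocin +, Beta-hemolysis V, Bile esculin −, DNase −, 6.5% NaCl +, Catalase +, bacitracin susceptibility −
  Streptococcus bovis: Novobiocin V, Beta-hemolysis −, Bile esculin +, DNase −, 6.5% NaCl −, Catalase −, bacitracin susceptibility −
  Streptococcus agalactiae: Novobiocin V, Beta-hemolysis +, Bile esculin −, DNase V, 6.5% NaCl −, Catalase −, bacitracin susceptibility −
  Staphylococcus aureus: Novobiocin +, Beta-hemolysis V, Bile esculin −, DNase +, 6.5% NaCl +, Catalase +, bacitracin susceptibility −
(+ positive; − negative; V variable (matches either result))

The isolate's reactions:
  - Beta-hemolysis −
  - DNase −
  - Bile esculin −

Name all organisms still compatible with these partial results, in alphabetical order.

Bile esculin −: excludes Enterococcus faecium, Enterococcus faecalis, Streptococcus bovis — 7 left.
Beta-hemolysis −: excludes Streptococcus pyogenes, Streptococcus agalactiae — 5 left.
DNase −: excludes Staphylococcus aureus — 4 left.

Micrococcus luteus, Staphylococcus epidermidis, Staphylococcus lugdunensis, Streptococcus mitis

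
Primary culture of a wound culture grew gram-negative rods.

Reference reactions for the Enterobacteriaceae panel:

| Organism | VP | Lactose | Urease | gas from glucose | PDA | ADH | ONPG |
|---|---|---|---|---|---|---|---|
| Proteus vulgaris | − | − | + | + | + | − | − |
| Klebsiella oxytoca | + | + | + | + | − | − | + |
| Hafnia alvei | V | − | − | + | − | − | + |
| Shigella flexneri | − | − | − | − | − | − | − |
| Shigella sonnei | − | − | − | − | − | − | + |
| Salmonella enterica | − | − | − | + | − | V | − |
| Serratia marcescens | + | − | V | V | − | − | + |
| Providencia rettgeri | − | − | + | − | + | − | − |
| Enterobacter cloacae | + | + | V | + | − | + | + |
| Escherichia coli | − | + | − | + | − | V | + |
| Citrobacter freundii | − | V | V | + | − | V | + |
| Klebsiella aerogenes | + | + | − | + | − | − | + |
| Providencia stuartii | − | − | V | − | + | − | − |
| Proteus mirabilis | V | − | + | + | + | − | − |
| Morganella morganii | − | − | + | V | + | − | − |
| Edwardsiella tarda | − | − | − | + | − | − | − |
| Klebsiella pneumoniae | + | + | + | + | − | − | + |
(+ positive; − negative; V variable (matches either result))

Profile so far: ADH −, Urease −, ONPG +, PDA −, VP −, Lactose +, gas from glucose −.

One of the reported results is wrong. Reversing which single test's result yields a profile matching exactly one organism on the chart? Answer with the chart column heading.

As reported, no row in the chart matches all 7 reactions.
Reversing PDA → still no organism matches.
Reversing ADH → still no organism matches.
Reversing gas from glucose → 2 organisms match (not unique).
Reversing VP → still no organism matches.
Reversing ONPG → still no organism matches.
Reversing Lactose (to −) → unique match: Shigella sonnei.
Reversing Urease → still no organism matches.

Lactose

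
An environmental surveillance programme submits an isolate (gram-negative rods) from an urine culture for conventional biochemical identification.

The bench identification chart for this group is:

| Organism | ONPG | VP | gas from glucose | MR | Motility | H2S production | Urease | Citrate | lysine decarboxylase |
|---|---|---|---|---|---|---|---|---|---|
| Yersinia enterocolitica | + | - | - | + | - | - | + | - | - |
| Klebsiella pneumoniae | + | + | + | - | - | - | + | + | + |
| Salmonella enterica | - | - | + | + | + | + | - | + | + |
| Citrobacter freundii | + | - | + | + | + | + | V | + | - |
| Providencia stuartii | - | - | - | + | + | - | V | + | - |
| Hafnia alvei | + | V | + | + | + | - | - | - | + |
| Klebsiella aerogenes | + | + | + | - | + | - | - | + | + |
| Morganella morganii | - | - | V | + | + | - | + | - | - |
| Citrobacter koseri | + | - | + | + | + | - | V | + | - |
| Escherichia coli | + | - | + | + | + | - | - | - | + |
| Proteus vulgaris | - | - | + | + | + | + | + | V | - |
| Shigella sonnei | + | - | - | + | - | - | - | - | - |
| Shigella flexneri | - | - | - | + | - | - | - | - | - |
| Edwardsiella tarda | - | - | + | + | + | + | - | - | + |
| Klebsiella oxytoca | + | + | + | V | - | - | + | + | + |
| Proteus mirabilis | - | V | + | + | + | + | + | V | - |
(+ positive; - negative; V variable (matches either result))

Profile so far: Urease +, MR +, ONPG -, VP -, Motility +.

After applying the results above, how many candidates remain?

4

VP -: excludes Klebsiella pneumoniae, Klebsiella aerogenes, Klebsiella oxytoca — 13 left.
Urease +: excludes 6 organisms — 7 left.
MR +: all 7 remaining candidates are consistent.
Motility +: excludes Yersinia enterocolitica — 6 left.
ONPG -: excludes Citrobacter freundii, Citrobacter koseri — 4 left.
Still consistent: Morganella morganii, Proteus mirabilis, Proteus vulgaris, Providencia stuartii.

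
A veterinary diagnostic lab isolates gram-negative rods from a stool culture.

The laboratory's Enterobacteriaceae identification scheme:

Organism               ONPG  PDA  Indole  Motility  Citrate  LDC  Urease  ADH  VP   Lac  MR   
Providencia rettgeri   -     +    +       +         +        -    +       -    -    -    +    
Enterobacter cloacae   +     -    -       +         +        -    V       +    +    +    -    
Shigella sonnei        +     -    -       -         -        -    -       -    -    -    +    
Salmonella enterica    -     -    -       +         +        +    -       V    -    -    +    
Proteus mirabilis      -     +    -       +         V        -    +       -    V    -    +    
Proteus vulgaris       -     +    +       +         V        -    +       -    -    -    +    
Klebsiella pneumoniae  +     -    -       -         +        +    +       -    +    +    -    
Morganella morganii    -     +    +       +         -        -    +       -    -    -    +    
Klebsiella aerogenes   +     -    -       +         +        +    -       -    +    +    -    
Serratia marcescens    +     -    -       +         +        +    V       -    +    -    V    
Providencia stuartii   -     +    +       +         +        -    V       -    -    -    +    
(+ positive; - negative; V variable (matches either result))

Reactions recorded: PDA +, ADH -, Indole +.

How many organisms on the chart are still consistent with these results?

PDA +: excludes 6 organisms — 5 left.
Indole +: excludes Proteus mirabilis — 4 left.
ADH -: all 4 remaining candidates are consistent.
Still consistent: Morganella morganii, Proteus vulgaris, Providencia rettgeri, Providencia stuartii.

4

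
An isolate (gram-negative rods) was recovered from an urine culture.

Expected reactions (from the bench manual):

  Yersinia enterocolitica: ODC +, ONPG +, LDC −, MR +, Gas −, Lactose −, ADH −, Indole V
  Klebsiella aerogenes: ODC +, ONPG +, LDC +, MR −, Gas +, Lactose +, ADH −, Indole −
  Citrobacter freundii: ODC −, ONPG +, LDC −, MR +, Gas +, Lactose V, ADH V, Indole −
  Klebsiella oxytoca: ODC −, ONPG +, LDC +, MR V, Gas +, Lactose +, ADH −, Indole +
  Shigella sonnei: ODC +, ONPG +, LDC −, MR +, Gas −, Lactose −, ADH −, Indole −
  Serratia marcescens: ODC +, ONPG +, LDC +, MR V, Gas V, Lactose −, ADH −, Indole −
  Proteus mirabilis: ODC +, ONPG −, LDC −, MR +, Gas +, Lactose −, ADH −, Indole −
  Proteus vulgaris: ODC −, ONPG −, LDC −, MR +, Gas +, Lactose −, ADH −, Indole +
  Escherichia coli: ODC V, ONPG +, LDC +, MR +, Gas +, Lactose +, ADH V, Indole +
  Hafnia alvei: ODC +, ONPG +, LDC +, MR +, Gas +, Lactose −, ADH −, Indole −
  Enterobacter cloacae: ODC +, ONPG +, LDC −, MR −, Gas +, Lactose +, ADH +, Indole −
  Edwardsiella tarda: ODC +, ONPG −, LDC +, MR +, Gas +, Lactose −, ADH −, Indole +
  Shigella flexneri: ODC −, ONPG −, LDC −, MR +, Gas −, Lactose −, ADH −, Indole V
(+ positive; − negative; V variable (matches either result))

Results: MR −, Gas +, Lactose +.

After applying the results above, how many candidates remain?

3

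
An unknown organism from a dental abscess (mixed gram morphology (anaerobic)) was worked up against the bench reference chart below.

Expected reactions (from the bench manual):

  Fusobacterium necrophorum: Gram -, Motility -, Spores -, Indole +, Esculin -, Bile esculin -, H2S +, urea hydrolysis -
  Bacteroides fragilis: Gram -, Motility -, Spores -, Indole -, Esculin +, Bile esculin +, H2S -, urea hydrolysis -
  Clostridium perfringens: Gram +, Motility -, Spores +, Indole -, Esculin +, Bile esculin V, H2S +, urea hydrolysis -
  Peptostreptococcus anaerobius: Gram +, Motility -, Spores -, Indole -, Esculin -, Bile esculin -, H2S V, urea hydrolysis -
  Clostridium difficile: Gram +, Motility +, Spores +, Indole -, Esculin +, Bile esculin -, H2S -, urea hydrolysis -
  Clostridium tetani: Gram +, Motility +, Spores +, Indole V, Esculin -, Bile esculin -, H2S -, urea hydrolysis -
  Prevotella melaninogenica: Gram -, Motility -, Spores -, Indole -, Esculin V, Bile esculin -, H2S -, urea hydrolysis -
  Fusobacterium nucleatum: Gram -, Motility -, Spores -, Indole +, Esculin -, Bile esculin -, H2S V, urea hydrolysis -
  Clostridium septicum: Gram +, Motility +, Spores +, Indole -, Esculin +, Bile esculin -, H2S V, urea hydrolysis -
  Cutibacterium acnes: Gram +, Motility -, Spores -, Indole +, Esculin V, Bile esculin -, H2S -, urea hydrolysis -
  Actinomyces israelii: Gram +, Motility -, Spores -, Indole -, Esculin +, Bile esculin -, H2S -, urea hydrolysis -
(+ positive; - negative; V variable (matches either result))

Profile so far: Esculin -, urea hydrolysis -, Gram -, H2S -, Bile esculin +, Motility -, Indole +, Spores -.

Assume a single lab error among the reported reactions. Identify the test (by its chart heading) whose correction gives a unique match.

Bile esculin

As reported, no row in the chart matches all 8 reactions.
Reversing Bile esculin (to -) → unique match: Fusobacterium nucleatum.
Reversing H2S → still no organism matches.
Reversing Spores → still no organism matches.
Reversing urea hydrolysis → still no organism matches.
Reversing Indole → still no organism matches.
Reversing Motility → still no organism matches.
Reversing Gram → still no organism matches.
Reversing Esculin → still no organism matches.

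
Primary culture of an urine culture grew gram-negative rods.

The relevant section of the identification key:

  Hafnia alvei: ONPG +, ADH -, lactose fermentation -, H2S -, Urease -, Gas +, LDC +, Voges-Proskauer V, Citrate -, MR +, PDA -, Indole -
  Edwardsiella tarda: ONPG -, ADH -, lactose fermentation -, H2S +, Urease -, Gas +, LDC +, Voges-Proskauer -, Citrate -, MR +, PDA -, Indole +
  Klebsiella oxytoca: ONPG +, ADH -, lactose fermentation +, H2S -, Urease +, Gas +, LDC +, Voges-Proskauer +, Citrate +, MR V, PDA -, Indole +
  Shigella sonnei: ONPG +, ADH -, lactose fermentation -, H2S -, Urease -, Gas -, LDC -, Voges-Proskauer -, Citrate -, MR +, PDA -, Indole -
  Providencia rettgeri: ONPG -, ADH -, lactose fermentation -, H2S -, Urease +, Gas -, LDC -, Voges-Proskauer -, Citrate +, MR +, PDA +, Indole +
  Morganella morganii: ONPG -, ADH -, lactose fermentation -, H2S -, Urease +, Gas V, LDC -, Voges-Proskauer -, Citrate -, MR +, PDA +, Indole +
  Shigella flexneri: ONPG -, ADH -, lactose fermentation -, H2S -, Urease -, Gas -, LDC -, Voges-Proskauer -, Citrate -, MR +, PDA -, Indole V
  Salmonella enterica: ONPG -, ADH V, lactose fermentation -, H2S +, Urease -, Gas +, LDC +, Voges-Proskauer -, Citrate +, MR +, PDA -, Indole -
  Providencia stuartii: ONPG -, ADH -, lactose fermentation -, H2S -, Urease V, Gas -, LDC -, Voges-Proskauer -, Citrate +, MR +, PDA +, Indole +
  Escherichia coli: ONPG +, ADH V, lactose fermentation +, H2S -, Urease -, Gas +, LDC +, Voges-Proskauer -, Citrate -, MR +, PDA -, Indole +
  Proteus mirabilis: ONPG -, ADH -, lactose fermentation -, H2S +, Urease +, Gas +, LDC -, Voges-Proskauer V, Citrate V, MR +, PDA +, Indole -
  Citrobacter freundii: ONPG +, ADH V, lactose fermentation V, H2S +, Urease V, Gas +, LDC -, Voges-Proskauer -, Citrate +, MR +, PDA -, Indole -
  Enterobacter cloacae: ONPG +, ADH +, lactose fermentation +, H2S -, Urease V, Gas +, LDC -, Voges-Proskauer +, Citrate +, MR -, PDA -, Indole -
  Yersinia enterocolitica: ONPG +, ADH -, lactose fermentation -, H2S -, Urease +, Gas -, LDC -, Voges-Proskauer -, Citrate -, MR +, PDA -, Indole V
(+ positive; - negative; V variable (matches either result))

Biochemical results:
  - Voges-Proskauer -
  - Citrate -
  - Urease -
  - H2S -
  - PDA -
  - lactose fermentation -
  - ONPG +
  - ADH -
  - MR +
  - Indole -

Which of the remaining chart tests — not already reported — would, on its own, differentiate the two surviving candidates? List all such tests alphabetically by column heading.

Gas, LDC

H2S -: excludes Edwardsiella tarda, Salmonella enterica, Proteus mirabilis, Citrobacter freundii — 10 left.
Citrate -: excludes Klebsiella oxytoca, Providencia rettgeri, Providencia stuartii, Enterobacter cloacae — 6 left.
PDA -: excludes Morganella morganii — 5 left.
ONPG +: excludes Shigella flexneri — 4 left.
lactose fermentation -: excludes Escherichia coli — 3 left.
Voges-Proskauer -: all 3 remaining candidates are consistent.
ADH -: all 3 remaining candidates are consistent.
Indole -: all 3 remaining candidates are consistent.
MR +: all 3 remaining candidates are consistent.
Urease -: excludes Yersinia enterocolitica — 2 left.
Two candidates remain: Hafnia alvei and Shigella sonnei.
  Gas: Hafnia alvei +, Shigella sonnei - — discriminates.
  LDC: Hafnia alvei +, Shigella sonnei - — discriminates.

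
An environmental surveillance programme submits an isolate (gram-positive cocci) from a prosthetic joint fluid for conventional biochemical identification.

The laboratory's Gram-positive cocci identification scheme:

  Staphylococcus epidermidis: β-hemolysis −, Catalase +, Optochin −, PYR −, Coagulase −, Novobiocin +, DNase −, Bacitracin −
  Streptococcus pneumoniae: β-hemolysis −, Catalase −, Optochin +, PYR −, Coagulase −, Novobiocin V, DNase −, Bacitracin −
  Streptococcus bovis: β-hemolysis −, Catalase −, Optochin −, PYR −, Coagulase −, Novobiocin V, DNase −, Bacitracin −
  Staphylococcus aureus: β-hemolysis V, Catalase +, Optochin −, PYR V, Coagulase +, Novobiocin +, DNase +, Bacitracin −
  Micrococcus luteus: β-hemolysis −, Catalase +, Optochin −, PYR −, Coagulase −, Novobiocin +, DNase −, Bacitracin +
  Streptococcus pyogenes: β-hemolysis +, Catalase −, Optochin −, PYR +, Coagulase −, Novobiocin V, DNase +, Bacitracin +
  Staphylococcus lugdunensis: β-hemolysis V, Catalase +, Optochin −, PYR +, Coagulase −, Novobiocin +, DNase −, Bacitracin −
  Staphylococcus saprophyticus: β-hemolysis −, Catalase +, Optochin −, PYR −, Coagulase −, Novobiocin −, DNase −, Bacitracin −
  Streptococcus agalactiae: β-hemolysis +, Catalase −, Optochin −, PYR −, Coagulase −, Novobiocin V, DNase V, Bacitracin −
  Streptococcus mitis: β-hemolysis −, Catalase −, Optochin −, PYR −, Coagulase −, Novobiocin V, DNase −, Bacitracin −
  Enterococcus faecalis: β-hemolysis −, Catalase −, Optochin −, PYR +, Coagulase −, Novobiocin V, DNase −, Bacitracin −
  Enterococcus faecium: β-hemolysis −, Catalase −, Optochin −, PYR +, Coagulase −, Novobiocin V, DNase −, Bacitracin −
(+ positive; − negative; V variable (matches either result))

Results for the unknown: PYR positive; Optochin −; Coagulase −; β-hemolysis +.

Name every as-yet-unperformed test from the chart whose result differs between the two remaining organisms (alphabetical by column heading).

Bacitracin, Catalase, DNase

PYR +: excludes 7 organisms — 5 left.
Coagulase −: excludes Staphylococcus aureus — 4 left.
Optochin −: all 4 remaining candidates are consistent.
β-hemolysis +: excludes Enterococcus faecalis, Enterococcus faecium — 2 left.
Two candidates remain: Staphylococcus lugdunensis and Streptococcus pyogenes.
  Catalase: Staphylococcus lugdunensis +, Streptococcus pyogenes − — discriminates.
  Novobiocin: + vs V — variable for at least one, does not separate.
  DNase: Staphylococcus lugdunensis −, Streptococcus pyogenes + — discriminates.
  Bacitracin: Staphylococcus lugdunensis −, Streptococcus pyogenes + — discriminates.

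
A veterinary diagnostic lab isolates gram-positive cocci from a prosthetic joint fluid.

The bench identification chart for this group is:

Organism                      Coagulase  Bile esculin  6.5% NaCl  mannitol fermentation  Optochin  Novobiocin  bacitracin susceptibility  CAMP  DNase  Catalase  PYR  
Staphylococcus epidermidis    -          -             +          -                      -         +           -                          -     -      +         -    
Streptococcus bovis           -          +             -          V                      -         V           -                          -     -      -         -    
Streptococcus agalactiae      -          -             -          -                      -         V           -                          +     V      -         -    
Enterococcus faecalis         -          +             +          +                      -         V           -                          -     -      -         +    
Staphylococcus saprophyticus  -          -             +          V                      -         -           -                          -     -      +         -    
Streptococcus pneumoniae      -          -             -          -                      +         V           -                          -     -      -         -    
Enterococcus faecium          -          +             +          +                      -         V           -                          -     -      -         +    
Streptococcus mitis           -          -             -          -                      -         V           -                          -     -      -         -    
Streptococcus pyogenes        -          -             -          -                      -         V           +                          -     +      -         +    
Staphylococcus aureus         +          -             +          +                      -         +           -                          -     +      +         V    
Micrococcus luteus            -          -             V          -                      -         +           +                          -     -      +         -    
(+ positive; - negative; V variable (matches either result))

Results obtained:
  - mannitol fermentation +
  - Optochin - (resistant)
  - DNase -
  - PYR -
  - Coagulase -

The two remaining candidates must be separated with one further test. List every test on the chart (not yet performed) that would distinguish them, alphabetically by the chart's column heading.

Coagulase -: excludes Staphylococcus aureus — 10 left.
DNase -: excludes Streptococcus pyogenes — 9 left.
PYR -: excludes Enterococcus faecalis, Enterococcus faecium — 7 left.
Optochin -: excludes Streptococcus pneumoniae — 6 left.
mannitol fermentation +: excludes Staphylococcus epidermidis, Streptococcus agalactiae, Streptococcus mitis, Micrococcus luteus — 2 left.
Two candidates remain: Staphylococcus saprophyticus and Streptococcus bovis.
  Bile esculin: Staphylococcus saprophyticus -, Streptococcus bovis + — discriminates.
  6.5% NaCl: Staphylococcus saprophyticus +, Streptococcus bovis - — discriminates.
  Novobiocin: - vs V — variable for at least one, does not separate.
  bacitracin susceptibility: - vs - — same for both, does not separate.
  CAMP: - vs - — same for both, does not separate.
  Catalase: Staphylococcus saprophyticus +, Streptococcus bovis - — discriminates.

6.5% NaCl, Bile esculin, Catalase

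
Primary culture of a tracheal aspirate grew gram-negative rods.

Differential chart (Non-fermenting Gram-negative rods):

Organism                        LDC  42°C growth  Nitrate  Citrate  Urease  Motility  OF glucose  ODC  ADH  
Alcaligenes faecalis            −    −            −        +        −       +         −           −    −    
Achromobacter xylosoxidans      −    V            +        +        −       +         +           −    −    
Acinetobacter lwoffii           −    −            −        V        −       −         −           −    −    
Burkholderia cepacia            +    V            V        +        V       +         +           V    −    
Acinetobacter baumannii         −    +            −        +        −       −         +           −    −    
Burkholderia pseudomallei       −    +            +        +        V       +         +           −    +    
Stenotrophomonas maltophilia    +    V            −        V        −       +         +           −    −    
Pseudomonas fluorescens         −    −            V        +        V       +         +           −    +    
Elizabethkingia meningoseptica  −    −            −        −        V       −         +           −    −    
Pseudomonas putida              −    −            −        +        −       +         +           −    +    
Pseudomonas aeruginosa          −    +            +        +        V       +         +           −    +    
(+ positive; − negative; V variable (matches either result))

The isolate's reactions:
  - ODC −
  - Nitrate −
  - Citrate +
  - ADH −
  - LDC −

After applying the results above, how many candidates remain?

3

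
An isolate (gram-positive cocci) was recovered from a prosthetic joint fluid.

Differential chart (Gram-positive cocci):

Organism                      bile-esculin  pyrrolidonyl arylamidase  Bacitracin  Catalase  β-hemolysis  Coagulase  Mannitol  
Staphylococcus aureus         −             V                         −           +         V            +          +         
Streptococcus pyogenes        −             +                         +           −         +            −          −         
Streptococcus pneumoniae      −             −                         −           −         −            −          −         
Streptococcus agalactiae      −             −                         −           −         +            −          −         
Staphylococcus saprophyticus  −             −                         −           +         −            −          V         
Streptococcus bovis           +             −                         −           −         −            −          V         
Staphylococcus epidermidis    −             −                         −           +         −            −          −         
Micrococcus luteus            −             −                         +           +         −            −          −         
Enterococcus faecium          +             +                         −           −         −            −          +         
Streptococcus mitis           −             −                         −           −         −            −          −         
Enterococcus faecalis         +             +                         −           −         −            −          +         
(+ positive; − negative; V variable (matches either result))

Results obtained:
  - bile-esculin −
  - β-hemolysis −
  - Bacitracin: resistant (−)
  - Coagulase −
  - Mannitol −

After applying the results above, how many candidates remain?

4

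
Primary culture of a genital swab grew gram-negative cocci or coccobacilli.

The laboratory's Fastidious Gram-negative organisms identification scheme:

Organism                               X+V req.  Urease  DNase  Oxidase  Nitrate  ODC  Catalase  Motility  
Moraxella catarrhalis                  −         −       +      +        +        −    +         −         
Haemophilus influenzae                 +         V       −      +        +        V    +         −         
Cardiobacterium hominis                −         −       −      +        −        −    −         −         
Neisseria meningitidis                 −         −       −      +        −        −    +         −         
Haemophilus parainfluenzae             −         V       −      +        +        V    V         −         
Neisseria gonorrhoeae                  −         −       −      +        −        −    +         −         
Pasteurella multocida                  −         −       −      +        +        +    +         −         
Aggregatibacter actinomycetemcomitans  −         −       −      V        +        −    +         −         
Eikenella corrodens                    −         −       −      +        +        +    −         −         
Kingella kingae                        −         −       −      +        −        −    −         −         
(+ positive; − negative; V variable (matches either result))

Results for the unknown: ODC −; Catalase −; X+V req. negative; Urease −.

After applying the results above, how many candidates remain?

3

Urease −: all 10 remaining candidates are consistent.
ODC −: excludes Pasteurella multocida, Eikenella corrodens — 8 left.
X+V req. −: excludes Haemophilus influenzae — 7 left.
Catalase −: excludes Moraxella catarrhalis, Neisseria meningitidis, Neisseria gonorrhoeae, Aggregatibacter actinomycetemcomitans — 3 left.
Still consistent: Cardiobacterium hominis, Haemophilus parainfluenzae, Kingella kingae.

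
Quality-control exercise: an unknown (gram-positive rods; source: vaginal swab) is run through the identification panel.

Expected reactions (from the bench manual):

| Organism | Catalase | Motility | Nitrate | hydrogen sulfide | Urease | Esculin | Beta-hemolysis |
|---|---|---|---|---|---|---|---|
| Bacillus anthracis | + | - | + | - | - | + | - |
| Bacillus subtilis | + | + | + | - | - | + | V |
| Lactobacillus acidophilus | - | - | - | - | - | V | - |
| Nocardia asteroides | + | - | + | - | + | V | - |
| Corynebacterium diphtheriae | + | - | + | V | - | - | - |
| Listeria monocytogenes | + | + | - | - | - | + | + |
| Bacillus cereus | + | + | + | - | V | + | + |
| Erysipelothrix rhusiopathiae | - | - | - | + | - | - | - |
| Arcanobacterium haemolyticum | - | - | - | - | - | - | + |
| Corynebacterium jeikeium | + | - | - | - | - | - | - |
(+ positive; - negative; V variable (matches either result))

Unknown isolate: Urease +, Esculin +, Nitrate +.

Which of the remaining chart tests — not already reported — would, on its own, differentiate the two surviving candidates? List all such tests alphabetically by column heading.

Beta-hemolysis, Motility

Urease +: excludes 8 organisms — 2 left.
Esculin +: all 2 remaining candidates are consistent.
Nitrate +: all 2 remaining candidates are consistent.
Two candidates remain: Bacillus cereus and Nocardia asteroides.
  Catalase: + vs + — same for both, does not separate.
  Motility: Bacillus cereus +, Nocardia asteroides - — discriminates.
  hydrogen sulfide: - vs - — same for both, does not separate.
  Beta-hemolysis: Bacillus cereus +, Nocardia asteroides - — discriminates.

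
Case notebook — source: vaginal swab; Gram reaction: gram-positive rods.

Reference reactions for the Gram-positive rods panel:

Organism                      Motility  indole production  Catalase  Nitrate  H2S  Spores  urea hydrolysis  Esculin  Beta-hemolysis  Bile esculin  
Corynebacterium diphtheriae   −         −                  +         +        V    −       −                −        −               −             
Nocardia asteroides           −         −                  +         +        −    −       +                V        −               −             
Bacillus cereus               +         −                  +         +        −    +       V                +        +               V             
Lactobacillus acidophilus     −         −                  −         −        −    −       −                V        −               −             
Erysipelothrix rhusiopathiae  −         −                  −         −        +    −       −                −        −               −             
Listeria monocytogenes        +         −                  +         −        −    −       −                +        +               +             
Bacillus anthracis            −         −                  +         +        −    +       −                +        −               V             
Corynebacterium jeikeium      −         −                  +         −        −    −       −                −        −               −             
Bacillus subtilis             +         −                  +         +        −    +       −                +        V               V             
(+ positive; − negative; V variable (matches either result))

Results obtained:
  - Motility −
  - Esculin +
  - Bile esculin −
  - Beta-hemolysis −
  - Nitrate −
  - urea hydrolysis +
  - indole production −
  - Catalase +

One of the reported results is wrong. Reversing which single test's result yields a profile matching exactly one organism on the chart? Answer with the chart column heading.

As reported, no row in the chart matches all 8 reactions.
Reversing Beta-hemolysis → still no organism matches.
Reversing urea hydrolysis → still no organism matches.
Reversing indole production → still no organism matches.
Reversing Nitrate (to +) → unique match: Nocardia asteroides.
Reversing Catalase → still no organism matches.
Reversing Esculin → still no organism matches.
Reversing Motility → still no organism matches.
Reversing Bile esculin → still no organism matches.

Nitrate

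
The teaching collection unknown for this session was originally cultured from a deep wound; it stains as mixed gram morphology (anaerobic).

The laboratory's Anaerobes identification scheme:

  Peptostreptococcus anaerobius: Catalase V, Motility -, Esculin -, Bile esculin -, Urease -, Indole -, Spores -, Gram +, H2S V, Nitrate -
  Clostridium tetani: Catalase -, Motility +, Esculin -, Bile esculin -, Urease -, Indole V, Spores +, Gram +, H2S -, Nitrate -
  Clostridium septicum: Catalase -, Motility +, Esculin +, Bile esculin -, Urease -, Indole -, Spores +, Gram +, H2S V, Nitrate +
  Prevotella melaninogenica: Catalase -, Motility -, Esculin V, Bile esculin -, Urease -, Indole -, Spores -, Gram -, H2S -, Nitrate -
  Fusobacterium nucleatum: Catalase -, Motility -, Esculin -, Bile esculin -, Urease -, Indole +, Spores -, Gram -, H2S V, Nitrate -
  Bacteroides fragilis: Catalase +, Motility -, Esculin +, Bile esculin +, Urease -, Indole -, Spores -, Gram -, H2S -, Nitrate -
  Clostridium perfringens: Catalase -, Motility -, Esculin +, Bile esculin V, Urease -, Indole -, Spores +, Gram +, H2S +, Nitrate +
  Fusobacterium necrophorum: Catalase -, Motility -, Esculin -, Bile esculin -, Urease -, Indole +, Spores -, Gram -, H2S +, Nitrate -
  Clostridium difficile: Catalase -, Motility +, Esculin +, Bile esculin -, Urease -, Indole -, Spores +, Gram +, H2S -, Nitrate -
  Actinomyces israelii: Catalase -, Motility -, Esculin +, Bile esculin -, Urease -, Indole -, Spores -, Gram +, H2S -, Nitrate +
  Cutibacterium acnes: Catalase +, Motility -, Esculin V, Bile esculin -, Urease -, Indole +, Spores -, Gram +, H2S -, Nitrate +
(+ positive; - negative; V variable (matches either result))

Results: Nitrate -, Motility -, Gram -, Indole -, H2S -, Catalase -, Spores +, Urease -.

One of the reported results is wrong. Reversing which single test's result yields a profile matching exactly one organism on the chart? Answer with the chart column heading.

Spores

As reported, no row in the chart matches all 8 reactions.
Reversing H2S → still no organism matches.
Reversing Catalase → still no organism matches.
Reversing Indole → still no organism matches.
Reversing Spores (to -) → unique match: Prevotella melaninogenica.
Reversing Gram → still no organism matches.
Reversing Motility → still no organism matches.
Reversing Nitrate → still no organism matches.
Reversing Urease → still no organism matches.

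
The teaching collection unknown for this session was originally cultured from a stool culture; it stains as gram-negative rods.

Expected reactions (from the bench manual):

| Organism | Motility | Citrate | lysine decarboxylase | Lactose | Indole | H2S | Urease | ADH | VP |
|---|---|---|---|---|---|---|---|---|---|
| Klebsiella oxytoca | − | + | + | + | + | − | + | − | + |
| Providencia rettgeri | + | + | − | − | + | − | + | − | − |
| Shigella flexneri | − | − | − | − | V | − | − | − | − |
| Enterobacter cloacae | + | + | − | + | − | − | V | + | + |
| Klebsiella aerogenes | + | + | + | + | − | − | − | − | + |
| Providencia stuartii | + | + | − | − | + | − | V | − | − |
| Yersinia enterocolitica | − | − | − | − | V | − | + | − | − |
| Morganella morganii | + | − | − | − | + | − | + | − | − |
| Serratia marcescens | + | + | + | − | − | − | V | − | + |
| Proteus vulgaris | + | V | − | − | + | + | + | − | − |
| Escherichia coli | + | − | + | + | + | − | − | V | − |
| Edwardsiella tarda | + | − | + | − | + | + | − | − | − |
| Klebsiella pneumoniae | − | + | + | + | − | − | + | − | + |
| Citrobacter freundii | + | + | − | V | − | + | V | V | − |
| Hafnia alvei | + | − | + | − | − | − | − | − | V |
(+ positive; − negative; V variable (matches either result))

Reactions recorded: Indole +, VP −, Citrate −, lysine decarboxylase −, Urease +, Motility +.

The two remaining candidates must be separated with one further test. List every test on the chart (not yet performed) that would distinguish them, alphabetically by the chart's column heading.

H2S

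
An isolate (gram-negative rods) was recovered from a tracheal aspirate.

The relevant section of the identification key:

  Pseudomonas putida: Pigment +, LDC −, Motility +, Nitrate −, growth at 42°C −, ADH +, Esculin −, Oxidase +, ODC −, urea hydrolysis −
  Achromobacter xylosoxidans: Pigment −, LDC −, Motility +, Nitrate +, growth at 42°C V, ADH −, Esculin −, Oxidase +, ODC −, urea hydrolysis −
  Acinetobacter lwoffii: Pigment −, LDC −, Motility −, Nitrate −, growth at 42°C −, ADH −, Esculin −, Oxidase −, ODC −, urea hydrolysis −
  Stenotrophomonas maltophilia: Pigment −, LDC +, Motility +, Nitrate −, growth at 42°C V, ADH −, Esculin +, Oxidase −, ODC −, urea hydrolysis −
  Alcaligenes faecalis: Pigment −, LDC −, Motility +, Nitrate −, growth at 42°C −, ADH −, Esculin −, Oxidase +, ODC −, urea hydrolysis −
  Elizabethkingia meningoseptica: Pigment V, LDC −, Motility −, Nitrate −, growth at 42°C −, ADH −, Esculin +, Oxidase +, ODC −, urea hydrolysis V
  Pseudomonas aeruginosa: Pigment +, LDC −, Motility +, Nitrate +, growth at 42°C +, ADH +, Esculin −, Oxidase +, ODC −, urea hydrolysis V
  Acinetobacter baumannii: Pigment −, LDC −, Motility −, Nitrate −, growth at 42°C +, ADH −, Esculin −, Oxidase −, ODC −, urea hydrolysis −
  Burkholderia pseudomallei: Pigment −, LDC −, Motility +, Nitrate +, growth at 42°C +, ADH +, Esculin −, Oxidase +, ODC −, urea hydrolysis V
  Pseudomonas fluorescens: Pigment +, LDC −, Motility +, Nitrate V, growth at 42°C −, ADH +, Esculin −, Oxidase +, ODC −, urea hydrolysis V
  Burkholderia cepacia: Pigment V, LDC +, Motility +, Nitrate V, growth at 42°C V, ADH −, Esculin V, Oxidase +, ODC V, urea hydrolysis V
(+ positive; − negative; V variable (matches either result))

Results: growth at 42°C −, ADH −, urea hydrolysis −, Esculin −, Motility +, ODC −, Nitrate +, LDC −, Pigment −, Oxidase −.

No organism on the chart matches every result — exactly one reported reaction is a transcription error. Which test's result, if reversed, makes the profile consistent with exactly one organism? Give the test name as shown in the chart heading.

As reported, no row in the chart matches all 10 reactions.
Reversing growth at 42°C → still no organism matches.
Reversing Pigment → still no organism matches.
Reversing Nitrate → still no organism matches.
Reversing Esculin → still no organism matches.
Reversing ODC → still no organism matches.
Reversing Motility → still no organism matches.
Reversing urea hydrolysis → still no organism matches.
Reversing LDC → still no organism matches.
Reversing Oxidase (to +) → unique match: Achromobacter xylosoxidans.
Reversing ADH → still no organism matches.

Oxidase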